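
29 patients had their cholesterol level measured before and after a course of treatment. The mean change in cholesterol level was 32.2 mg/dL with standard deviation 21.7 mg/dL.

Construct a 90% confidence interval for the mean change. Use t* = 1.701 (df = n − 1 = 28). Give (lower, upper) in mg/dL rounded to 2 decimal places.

(25.35, 39.05)

This is a matched-pairs design, so SE = s_d/√n = 21.7/√29 = 4.0296.
Margin = 1.701 × 4.0296 = 6.8543; the interval is 32.2 ± 6.8543 = (25.35, 39.05).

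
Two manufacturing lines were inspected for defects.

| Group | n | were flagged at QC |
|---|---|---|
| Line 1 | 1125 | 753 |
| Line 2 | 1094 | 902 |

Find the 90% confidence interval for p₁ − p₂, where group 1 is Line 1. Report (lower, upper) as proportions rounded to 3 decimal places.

Sample proportions: 753/1125 = 0.6693, 902/1094 = 0.8245.
Each SE is √(p̂(1−p̂)/n): √(0.6693·0.3307/1125) = 0.01403 and √(0.8245·0.1755/1094) = 0.01150.
SE(p̂₁ − p̂₂) = √(SE₁² + SE₂²) = √(0.0001968409 + 0.00013225) = 0.01814, since the two samples are independent.
At 90% confidence z* = 1.645; margin = 1.645 × 0.01814 = 0.02984.
The difference is 0.6693 − 0.8245 = -0.1552, so the interval is -0.1552 ± 0.02984 = (-0.185, -0.125).

(-0.185, -0.125)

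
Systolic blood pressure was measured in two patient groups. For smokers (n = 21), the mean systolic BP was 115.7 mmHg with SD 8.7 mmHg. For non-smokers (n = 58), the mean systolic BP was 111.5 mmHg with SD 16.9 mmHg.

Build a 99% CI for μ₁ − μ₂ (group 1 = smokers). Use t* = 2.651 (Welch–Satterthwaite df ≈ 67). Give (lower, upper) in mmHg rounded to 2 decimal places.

SE₁ = s₁/√n₁ = 8.7/√21 = 1.8985; SE₂ = 16.9/√58 = 2.2191.
Independent samples, unequal variances: SE_diff = √(SE₁² + SE₂²) = √(3.60430225 + 4.92440481) = 2.9204.
t* = 2.651, so margin of error = 2.651 × 2.9204 = 7.7420.
Difference in means = 115.7 − 111.5 = 4.2000.
4.2000 ± 7.7420 → (-3.54, 11.94).

(-3.54, 11.94)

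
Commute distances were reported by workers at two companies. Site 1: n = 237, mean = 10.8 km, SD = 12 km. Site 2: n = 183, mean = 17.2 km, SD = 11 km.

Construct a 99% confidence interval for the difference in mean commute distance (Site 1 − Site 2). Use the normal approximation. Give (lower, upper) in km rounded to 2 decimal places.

(-9.30, -3.50)

Standard errors of each mean: 12/√237 = 0.7795 and 11/√183 = 0.8131.
SE(x̄₁ − x̄₂) = √(0.7795² + 0.8131²) = 1.1264 for independent samples with unequal variances.
With z* = 2.576, the margin is 2.576 × 1.1264 = 2.9016.
x̄₁ − x̄₂ = 10.8 − 17.2 = -6.4000; the interval is -6.4000 ± 2.9016 = (-9.30, -3.50).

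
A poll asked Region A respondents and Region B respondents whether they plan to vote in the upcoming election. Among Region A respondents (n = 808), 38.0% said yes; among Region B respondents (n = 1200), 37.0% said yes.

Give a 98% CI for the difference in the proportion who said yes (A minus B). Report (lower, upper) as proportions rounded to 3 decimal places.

(-0.041, 0.061)

SE₁ = √(p̂₁(1−p̂₁)/n₁) = √(0.3800·0.6200/808) = 0.01708; SE₂ = √(0.3700·0.6300/1200) = 0.01394.
Independent samples: SE of the difference = √(SE₁² + SE₂²) = √(0.0002917264 + 0.0001943236) = 0.02205.
z* for 98% confidence is 2.326, so the margin of error is 2.326 × 0.02205 = 0.05129.
Point estimate p̂₁ − p̂₂ = 0.3800 − 0.3700 = 0.0100.
0.0100 ± 0.05129 → (-0.041, 0.061).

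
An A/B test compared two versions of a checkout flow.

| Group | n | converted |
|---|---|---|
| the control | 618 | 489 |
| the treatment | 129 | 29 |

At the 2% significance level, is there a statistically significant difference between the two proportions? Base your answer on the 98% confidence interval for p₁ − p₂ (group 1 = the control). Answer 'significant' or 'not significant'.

significant

First, p̂₁ = 489/618 = 0.7913; p̂₂ = 29/129 = 0.2248.
The two standard errors are √(0.7913×0.2087/618) = 0.01635 and √(0.2248×0.7752/129) = 0.03675.
Because the samples are independent, SE_diff = √(0.01635² + 0.03675²) = 0.04022.
Using z* = 2.326 for 98%, ME = 2.326 × 0.04022 = 0.09355.
p̂₁ − p̂₂ = 0.5665; interval 0.5665 ± 0.09355 gives (0.47295, 0.66005).
The interval (0.47295, 0.66005) does not contain 0, so the difference is significant.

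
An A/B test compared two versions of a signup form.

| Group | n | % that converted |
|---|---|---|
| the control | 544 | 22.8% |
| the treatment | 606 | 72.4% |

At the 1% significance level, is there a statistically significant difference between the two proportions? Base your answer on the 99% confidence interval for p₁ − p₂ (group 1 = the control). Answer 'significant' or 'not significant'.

significant

Each SE is √(p̂(1−p̂)/n): √(0.2280·0.7720/544) = 0.01799 and √(0.7240·0.2760/606) = 0.01816.
SE(p̂₁ − p̂₂) = √(SE₁² + SE₂²) = √(0.0003236401 + 0.0003297856) = 0.02556, since the two samples are independent.
At 99% confidence z* = 2.576; margin = 2.576 × 0.02556 = 0.06584.
The difference is 0.2280 − 0.7240 = -0.4960, so the interval is -0.4960 ± 0.06584 = (-0.56184, -0.43016).
The interval (-0.56184, -0.43016) does not contain 0, so the difference is significant.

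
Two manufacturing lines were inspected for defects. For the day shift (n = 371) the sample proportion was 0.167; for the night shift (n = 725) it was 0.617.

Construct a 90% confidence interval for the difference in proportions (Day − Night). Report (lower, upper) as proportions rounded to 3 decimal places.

SE₁ = √(p̂₁(1−p̂₁)/n₁) = √(0.1670·0.8330/371) = 0.01936; SE₂ = √(0.6170·0.3830/725) = 0.01805.
Independent samples: SE of the difference = √(SE₁² + SE₂²) = √(0.0003748096 + 0.0003258025) = 0.02647.
z* for 90% confidence is 1.645, so the margin of error is 1.645 × 0.02647 = 0.04354.
Point estimate p̂₁ − p̂₂ = 0.1670 − 0.6170 = -0.4500.
-0.4500 ± 0.04354 → (-0.494, -0.406).

(-0.494, -0.406)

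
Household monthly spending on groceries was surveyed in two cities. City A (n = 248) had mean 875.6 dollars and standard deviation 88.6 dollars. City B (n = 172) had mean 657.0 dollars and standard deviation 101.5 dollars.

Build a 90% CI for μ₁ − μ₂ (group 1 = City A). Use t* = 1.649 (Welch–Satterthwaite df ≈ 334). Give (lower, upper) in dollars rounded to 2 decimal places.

(202.82, 234.38)

SE₁ = s₁/√n₁ = 88.6/√248 = 5.6261; SE₂ = 101.5/√172 = 7.7393.
Independent samples, unequal variances: SE_diff = √(SE₁² + SE₂²) = √(31.65300121 + 59.89676449) = 9.5682.
t* = 1.649, so margin of error = 1.649 × 9.5682 = 15.7780.
Difference in means = 875.6 − 657.0 = 218.6000.
218.6000 ± 15.7780 → (202.82, 234.38).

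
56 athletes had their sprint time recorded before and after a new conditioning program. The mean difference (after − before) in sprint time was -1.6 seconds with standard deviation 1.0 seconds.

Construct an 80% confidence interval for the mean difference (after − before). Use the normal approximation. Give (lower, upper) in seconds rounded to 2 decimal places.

(-1.77, -1.43)

This is a matched-pairs design, so SE = s_d/√n = 1.0/√56 = 0.1336.
Margin = 1.282 × 0.1336 = 0.1713; the interval is -1.6 ± 0.1713 = (-1.77, -1.43).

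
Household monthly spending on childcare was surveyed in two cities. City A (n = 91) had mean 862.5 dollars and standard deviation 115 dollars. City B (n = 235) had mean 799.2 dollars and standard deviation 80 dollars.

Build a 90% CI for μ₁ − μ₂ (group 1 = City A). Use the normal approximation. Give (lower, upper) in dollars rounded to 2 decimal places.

SE₁ = s₁/√n₁ = 115/√91 = 12.0553; SE₂ = 80/√235 = 5.2186.
Independent samples, unequal variances: SE_diff = √(SE₁² + SE₂²) = √(145.33025809 + 27.23378596) = 13.1364.
z* = 1.645, so margin of error = 1.645 × 13.1364 = 21.6094.
Difference in means = 862.5 − 799.2 = 63.3000.
63.3000 ± 21.6094 → (41.69, 84.91).

(41.69, 84.91)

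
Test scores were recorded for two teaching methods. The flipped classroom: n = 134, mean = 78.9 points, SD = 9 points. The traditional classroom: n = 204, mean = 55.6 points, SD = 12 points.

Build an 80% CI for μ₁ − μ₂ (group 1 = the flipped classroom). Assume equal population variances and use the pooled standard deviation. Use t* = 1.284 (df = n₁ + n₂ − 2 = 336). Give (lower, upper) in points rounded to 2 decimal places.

s_p = √[((n₁−1)s₁² + (n₂−1)s₂²)/(n₁+n₂−2)] = √[(133·9² + 203·12²)/336] = 10.9116.
SE = 10.9116·√(1/134 + 1/204) = 1.2133.
With t* = 1.284, margin = 1.284 × 1.2133 = 1.5579.
x̄₁ − x̄₂ = 78.9 − 55.6 = 23.3000; interval 23.3000 ± 1.5579 = (21.74, 24.86).

(21.74, 24.86)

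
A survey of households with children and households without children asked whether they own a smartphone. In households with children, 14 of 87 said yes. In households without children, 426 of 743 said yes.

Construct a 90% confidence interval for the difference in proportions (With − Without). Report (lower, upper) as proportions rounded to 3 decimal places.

(-0.484, -0.341)

p̂₁ = 14/87 = 0.1609 and p̂₂ = 426/743 = 0.5734.
SE₁ = √(p̂₁(1−p̂₁)/n₁) = √(0.1609·0.8391/87) = 0.03939; SE₂ = √(0.5734·0.4266/743) = 0.01814.
Independent samples: SE of the difference = √(SE₁² + SE₂²) = √(0.0015515721 + 0.0003290596) = 0.04337.
z* for 90% confidence is 1.645, so the margin of error is 1.645 × 0.04337 = 0.07134.
Point estimate p̂₁ − p̂₂ = 0.1609 − 0.5734 = -0.4125.
-0.4125 ± 0.07134 → (-0.484, -0.341).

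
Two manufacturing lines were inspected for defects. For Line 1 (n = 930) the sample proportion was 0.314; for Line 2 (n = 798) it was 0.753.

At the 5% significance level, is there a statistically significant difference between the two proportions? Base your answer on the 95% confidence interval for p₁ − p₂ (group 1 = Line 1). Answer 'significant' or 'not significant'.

significant

The two standard errors are √(0.3140×0.6860/930) = 0.01522 and √(0.7530×0.2470/798) = 0.01527.
Because the samples are independent, SE_diff = √(0.01522² + 0.01527²) = 0.02156.
Using z* = 1.960 for 95%, ME = 1.960 × 0.02156 = 0.04226.
p̂₁ − p̂₂ = -0.4390; interval -0.4390 ± 0.04226 gives (-0.48126, -0.39674).
The interval (-0.48126, -0.39674) does not contain 0, so the difference is significant.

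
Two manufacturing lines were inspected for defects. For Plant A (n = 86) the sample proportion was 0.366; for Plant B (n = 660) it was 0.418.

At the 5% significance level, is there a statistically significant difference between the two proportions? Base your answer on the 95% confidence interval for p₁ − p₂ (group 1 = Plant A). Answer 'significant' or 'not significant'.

not significant

The two standard errors are √(0.3660×0.6340/86) = 0.05194 and √(0.4180×0.5820/660) = 0.01920.
Because the samples are independent, SE_diff = √(0.05194² + 0.01920²) = 0.05538.
Using z* = 1.960 for 95%, ME = 1.960 × 0.05538 = 0.10854.
p̂₁ − p̂₂ = -0.0520; interval -0.0520 ± 0.10854 gives (-0.16054, 0.05654).
The interval (-0.16054, 0.05654) contains 0, so the difference is not significant.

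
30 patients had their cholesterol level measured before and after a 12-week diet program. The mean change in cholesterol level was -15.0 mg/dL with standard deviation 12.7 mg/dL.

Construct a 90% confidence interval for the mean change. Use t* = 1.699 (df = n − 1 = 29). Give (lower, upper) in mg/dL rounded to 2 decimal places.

Paired design: SE = s_d/√n = 12.7/√30 = 2.3187.
t* = 1.699; margin of error = 1.699 × 2.3187 = 3.9395.
-15.0 ± 3.9395 → (-18.94, -11.06).

(-18.94, -11.06)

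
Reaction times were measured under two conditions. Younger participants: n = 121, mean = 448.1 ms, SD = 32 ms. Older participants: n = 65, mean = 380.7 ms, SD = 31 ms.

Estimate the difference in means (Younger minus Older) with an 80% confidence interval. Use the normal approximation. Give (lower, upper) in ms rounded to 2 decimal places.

(61.22, 73.58)

Standard errors of each mean: 32/√121 = 2.9091 and 31/√65 = 3.8451.
SE(x̄₁ − x̄₂) = √(2.9091² + 3.8451²) = 4.8216 for independent samples with unequal variances.
With z* = 1.282, the margin is 1.282 × 4.8216 = 6.1813.
x̄₁ − x̄₂ = 448.1 − 380.7 = 67.4000; the interval is 67.4000 ± 6.1813 = (61.22, 73.58).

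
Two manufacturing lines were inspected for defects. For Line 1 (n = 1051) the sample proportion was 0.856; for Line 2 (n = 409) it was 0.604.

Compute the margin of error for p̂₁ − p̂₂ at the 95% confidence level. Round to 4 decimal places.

SE₁ = √(p̂₁(1−p̂₁)/n₁) = √(0.8560·0.1440/1051) = 0.01083; SE₂ = √(0.6040·0.3960/409) = 0.02418.
Independent samples: SE of the difference = √(SE₁² + SE₂²) = √(0.0001172889 + 0.0005846724) = 0.02649.
z* for 95% confidence is 1.960, so the margin of error is 1.960 × 0.02649 = 0.05192.

0.0519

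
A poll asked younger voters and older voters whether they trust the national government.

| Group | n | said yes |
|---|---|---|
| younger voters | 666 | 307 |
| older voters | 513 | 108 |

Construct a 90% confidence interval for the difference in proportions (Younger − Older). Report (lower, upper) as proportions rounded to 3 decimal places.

(0.207, 0.294)

First, p̂₁ = 307/666 = 0.4610; p̂₂ = 108/513 = 0.2105.
The two standard errors are √(0.4610×0.5390/666) = 0.01932 and √(0.2105×0.7895/513) = 0.01800.
Because the samples are independent, SE_diff = √(0.01932² + 0.01800²) = 0.02641.
Using z* = 1.645 for 90%, ME = 1.645 × 0.02641 = 0.04344.
p̂₁ − p̂₂ = 0.2505; interval 0.2505 ± 0.04344 gives (0.207, 0.294).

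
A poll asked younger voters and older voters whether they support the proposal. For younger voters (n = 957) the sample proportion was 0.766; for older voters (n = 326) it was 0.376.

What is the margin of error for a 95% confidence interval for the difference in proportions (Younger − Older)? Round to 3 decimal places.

The two standard errors are √(0.7660×0.2340/957) = 0.01369 and √(0.3760×0.6240/326) = 0.02683.
Because the samples are independent, SE_diff = √(0.01369² + 0.02683²) = 0.03012.
Using z* = 1.960 for 95%, ME = 1.960 × 0.03012 = 0.05904.

0.059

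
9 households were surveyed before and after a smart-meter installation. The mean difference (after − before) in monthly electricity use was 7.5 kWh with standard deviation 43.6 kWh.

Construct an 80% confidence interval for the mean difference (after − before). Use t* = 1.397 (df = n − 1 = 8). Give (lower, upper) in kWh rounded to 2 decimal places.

Paired design: SE = s_d/√n = 43.6/√9 = 14.5333.
t* = 1.397; margin of error = 1.397 × 14.5333 = 20.3030.
7.5 ± 20.3030 → (-12.80, 27.80).

(-12.80, 27.80)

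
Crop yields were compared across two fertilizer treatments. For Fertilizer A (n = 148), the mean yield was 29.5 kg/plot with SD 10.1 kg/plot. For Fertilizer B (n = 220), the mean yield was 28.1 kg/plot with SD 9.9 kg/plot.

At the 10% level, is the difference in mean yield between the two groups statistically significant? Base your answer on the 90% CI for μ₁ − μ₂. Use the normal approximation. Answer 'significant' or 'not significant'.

not significant

Per-group SEs: s₁/√n₁ = 10.1/√148 = 0.8302, s₂/√n₂ = 9.9/√220 = 0.6675.
Unpooled SE of the difference: √(0.68923204 + 0.44555625) = 1.0653.
Margin of error = z* · SE = 1.645 × 1.0653 = 1.7524.
x̄₁ − x̄₂ = 29.5 − 28.1 = 1.4000.
CI: 1.4000 ± 1.7524 = (-0.3524, 3.1524).
The interval (-0.3524, 3.1524) contains 0, so the difference is not significant.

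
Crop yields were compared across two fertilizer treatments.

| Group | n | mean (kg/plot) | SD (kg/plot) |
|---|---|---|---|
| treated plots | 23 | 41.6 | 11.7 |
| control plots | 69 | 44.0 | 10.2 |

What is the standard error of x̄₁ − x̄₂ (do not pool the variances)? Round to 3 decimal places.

SE₁ = s₁/√n₁ = 11.7/√23 = 2.4396; SE₂ = 10.2/√69 = 1.2279.
Independent samples, unequal variances: SE_diff = √(SE₁² + SE₂²) = √(5.95164816 + 1.50773841) = 2.7312.

2.731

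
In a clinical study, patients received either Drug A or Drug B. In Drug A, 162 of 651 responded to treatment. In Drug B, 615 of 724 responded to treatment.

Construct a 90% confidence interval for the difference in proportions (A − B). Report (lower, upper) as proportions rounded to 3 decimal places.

(-0.636, -0.565)

p̂₁ = 162/651 = 0.2488 and p̂₂ = 615/724 = 0.8494.
SE₁ = √(p̂₁(1−p̂₁)/n₁) = √(0.2488·0.7512/651) = 0.01694; SE₂ = √(0.8494·0.1506/724) = 0.01329.
Independent samples: SE of the difference = √(SE₁² + SE₂²) = √(0.0002869636 + 0.0001766241) = 0.02153.
z* for 90% confidence is 1.645, so the margin of error is 1.645 × 0.02153 = 0.03542.
Point estimate p̂₁ − p̂₂ = 0.2488 − 0.8494 = -0.6006.
-0.6006 ± 0.03542 → (-0.636, -0.565).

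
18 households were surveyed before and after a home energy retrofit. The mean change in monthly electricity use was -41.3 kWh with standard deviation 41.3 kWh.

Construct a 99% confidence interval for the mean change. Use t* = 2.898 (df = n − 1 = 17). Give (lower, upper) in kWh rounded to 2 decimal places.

(-69.51, -13.09)

This is a matched-pairs design, so SE = s_d/√n = 41.3/√18 = 9.7345.
Margin = 2.898 × 9.7345 = 28.2106; the interval is -41.3 ± 28.2106 = (-69.51, -13.09).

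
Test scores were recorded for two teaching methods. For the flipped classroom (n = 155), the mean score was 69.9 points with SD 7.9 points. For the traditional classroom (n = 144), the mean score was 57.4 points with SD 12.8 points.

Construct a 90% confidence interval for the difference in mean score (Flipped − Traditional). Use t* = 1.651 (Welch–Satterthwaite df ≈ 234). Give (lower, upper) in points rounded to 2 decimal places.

(10.45, 14.55)

Per-group SEs: s₁/√n₁ = 7.9/√155 = 0.6345, s₂/√n₂ = 12.8/√144 = 1.0667.
Unpooled SE of the difference: √(0.40259025 + 1.13784889) = 1.2411.
Margin of error = t* · SE = 1.651 × 1.2411 = 2.0491.
x̄₁ − x̄₂ = 69.9 − 57.4 = 12.5000.
CI: 12.5000 ± 2.0491 = (10.45, 14.55).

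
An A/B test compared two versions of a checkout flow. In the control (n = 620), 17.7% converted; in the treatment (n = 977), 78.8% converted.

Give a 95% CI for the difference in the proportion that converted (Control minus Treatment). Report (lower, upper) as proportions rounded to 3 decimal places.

Each SE is √(p̂(1−p̂)/n): √(0.1770·0.8230/620) = 0.01533 and √(0.7880·0.2120/977) = 0.01308.
SE(p̂₁ − p̂₂) = √(SE₁² + SE₂²) = √(0.0002350089 + 0.0001710864) = 0.02015, since the two samples are independent.
At 95% confidence z* = 1.960; margin = 1.960 × 0.02015 = 0.03949.
The difference is 0.1770 − 0.7880 = -0.6110, so the interval is -0.6110 ± 0.03949 = (-0.650, -0.572).

(-0.650, -0.572)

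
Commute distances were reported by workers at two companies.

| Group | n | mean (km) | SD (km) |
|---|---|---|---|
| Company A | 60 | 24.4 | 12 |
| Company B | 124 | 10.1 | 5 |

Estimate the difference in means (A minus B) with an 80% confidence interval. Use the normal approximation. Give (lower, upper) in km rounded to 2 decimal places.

Standard errors of each mean: 12/√60 = 1.5492 and 5/√124 = 0.4490.
SE(x̄₁ − x̄₂) = √(1.5492² + 0.4490²) = 1.6130 for independent samples with unequal variances.
With z* = 1.282, the margin is 1.282 × 1.6130 = 2.0679.
x̄₁ − x̄₂ = 24.4 − 10.1 = 14.3000; the interval is 14.3000 ± 2.0679 = (12.23, 16.37).

(12.23, 16.37)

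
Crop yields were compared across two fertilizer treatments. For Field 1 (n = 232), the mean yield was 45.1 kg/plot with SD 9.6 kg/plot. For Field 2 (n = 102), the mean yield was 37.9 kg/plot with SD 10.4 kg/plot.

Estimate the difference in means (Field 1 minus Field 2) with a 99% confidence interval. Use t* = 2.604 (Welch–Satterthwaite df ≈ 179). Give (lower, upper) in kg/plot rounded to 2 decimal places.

(4.06, 10.34)

Standard errors of each mean: 9.6/√232 = 0.6303 and 10.4/√102 = 1.0298.
SE(x̄₁ − x̄₂) = √(0.6303² + 1.0298²) = 1.2074 for independent samples with unequal variances.
With t* = 2.604, the margin is 2.604 × 1.2074 = 3.1441.
x̄₁ − x̄₂ = 45.1 − 37.9 = 7.2000; the interval is 7.2000 ± 3.1441 = (4.06, 10.34).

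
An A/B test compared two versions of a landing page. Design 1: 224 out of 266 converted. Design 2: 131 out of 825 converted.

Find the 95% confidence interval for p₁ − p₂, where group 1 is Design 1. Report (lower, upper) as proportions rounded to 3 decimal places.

First, p̂₁ = 224/266 = 0.8421; p̂₂ = 131/825 = 0.1588.
The two standard errors are √(0.8421×0.1579/266) = 0.02236 and √(0.1588×0.8412/825) = 0.01272.
Because the samples are independent, SE_diff = √(0.02236² + 0.01272²) = 0.02572.
Using z* = 1.960 for 95%, ME = 1.960 × 0.02572 = 0.05041.
p̂₁ − p̂₂ = 0.6833; interval 0.6833 ± 0.05041 gives (0.633, 0.734).

(0.633, 0.734)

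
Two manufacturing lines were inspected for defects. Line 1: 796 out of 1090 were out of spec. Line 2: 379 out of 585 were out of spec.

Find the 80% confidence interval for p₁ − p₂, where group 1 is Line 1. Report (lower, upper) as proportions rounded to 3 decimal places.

p̂₁ = 796/1090 = 0.7303 and p̂₂ = 379/585 = 0.6479.
SE₁ = √(p̂₁(1−p̂₁)/n₁) = √(0.7303·0.2697/1090) = 0.01344; SE₂ = √(0.6479·0.3521/585) = 0.01975.
Independent samples: SE of the difference = √(SE₁² + SE₂²) = √(0.0001806336 + 0.0003900625) = 0.02389.
z* for 80% confidence is 1.282, so the margin of error is 1.282 × 0.02389 = 0.03063.
Point estimate p̂₁ − p̂₂ = 0.7303 − 0.6479 = 0.0824.
0.0824 ± 0.03063 → (0.052, 0.113).

(0.052, 0.113)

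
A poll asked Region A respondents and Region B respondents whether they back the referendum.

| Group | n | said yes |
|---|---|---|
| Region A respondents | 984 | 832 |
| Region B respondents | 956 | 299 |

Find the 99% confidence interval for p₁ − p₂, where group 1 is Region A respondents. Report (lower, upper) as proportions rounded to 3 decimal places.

Sample proportions: 832/984 = 0.8455, 299/956 = 0.3128.
Each SE is √(p̂(1−p̂)/n): √(0.8455·0.1545/984) = 0.01152 and √(0.3128·0.6872/956) = 0.01499.
SE(p̂₁ − p̂₂) = √(SE₁² + SE₂²) = √(0.0001327104 + 0.0002247001) = 0.01891, since the two samples are independent.
At 99% confidence z* = 2.576; margin = 2.576 × 0.01891 = 0.04871.
The difference is 0.8455 − 0.3128 = 0.5327, so the interval is 0.5327 ± 0.04871 = (0.484, 0.581).

(0.484, 0.581)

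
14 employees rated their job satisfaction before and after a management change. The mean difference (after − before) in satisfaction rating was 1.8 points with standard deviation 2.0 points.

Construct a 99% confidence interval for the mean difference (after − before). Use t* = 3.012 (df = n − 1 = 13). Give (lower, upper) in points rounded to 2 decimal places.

This is a matched-pairs design, so SE = s_d/√n = 2.0/√14 = 0.5345.
Margin = 3.012 × 0.5345 = 1.6099; the interval is 1.8 ± 1.6099 = (0.19, 3.41).

(0.19, 3.41)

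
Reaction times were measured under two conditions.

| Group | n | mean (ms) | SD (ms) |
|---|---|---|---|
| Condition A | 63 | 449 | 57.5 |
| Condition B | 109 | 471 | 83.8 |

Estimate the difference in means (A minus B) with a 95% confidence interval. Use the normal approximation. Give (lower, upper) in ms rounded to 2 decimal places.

(-43.19, -0.81)

SE₁ = s₁/√n₁ = 57.5/√63 = 7.2443; SE₂ = 83.8/√109 = 8.0266.
Independent samples, unequal variances: SE_diff = √(SE₁² + SE₂²) = √(52.47988249 + 64.42630756) = 10.8123.
z* = 1.960, so margin of error = 1.960 × 10.8123 = 21.1921.
Difference in means = 449 − 471 = -22.0000.
-22.0000 ± 21.1921 → (-43.19, -0.81).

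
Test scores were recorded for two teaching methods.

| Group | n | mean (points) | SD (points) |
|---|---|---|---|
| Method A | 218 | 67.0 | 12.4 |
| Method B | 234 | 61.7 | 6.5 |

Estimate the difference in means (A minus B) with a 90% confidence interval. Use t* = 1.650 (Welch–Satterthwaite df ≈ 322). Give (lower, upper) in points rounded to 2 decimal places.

(3.75, 6.85)

Per-group SEs: s₁/√n₁ = 12.4/√218 = 0.8398, s₂/√n₂ = 6.5/√234 = 0.4249.
Unpooled SE of the difference: √(0.70526404 + 0.18054001) = 0.9412.
Margin of error = t* · SE = 1.650 × 0.9412 = 1.5530.
x̄₁ − x̄₂ = 67.0 − 61.7 = 5.3000.
CI: 5.3000 ± 1.5530 = (3.75, 6.85).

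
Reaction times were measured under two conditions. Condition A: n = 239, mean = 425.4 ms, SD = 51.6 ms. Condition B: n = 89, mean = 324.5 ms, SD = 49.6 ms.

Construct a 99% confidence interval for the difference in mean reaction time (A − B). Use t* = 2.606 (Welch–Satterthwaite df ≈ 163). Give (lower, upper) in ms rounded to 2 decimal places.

SE₁ = s₁/√n₁ = 51.6/√239 = 3.3377; SE₂ = 49.6/√89 = 5.2576.
Independent samples, unequal variances: SE_diff = √(SE₁² + SE₂²) = √(11.14024129 + 27.64235776) = 6.2276.
t* = 2.606, so margin of error = 2.606 × 6.2276 = 16.2291.
Difference in means = 425.4 − 324.5 = 100.9000.
100.9000 ± 16.2291 → (84.67, 117.13).

(84.67, 117.13)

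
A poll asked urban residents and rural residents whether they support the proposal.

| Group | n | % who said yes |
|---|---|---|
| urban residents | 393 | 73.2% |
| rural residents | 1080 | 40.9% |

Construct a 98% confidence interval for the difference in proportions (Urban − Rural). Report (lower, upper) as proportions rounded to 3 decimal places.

(0.260, 0.386)

SE₁ = √(p̂₁(1−p̂₁)/n₁) = √(0.7320·0.2680/393) = 0.02234; SE₂ = √(0.4090·0.5910/1080) = 0.01496.
Independent samples: SE of the difference = √(SE₁² + SE₂²) = √(0.0004990756 + 0.0002238016) = 0.02689.
z* for 98% confidence is 2.326, so the margin of error is 2.326 × 0.02689 = 0.06255.
Point estimate p̂₁ − p̂₂ = 0.7320 − 0.4090 = 0.3230.
0.3230 ± 0.06255 → (0.260, 0.386).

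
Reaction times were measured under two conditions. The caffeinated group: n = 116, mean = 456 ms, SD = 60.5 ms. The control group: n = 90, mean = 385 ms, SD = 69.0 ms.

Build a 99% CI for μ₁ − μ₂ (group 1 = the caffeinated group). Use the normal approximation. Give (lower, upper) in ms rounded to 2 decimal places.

(47.33, 94.67)

Per-group SEs: s₁/√n₁ = 60.5/√116 = 5.6173, s₂/√n₂ = 69.0/√90 = 7.2732.
Unpooled SE of the difference: √(31.55405929 + 52.89943824) = 9.1899.
Margin of error = z* · SE = 2.576 × 9.1899 = 23.6732.
x̄₁ − x̄₂ = 456 − 385 = 71.0000.
CI: 71.0000 ± 23.6732 = (47.33, 94.67).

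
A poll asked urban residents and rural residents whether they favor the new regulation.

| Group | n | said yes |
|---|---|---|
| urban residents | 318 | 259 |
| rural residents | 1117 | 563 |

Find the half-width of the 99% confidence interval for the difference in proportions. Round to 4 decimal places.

0.0681

First, p̂₁ = 259/318 = 0.8145; p̂₂ = 563/1117 = 0.5040.
The two standard errors are √(0.8145×0.1855/318) = 0.02180 and √(0.5040×0.4960/1117) = 0.01496.
Because the samples are independent, SE_diff = √(0.02180² + 0.01496²) = 0.02644.
Using z* = 2.576 for 99%, ME = 2.576 × 0.02644 = 0.06811.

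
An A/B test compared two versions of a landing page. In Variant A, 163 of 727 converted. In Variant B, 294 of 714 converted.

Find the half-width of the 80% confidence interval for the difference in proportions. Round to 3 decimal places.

0.031

p̂₁ = 163/727 = 0.2242 and p̂₂ = 294/714 = 0.4118.
SE₁ = √(p̂₁(1−p̂₁)/n₁) = √(0.2242·0.7758/727) = 0.01547; SE₂ = √(0.4118·0.5882/714) = 0.01842.
Independent samples: SE of the difference = √(SE₁² + SE₂²) = √(0.0002393209 + 0.0003392964) = 0.02405.
z* for 80% confidence is 1.282, so the margin of error is 1.282 × 0.02405 = 0.03083.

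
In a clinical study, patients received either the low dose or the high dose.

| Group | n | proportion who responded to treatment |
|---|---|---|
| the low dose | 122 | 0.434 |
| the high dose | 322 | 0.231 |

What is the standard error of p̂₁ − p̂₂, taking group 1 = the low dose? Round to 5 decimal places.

The two standard errors are √(0.4340×0.5660/122) = 0.04487 and √(0.2310×0.7690/322) = 0.02349.
Because the samples are independent, SE_diff = √(0.04487² + 0.02349²) = 0.05065.

0.05065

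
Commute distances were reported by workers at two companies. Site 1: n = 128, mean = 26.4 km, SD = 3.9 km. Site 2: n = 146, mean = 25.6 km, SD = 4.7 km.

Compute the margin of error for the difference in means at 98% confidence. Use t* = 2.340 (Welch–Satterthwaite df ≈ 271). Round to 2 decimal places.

1.22

SE₁ = s₁/√n₁ = 3.9/√128 = 0.3447; SE₂ = 4.7/√146 = 0.3890.
Independent samples, unequal variances: SE_diff = √(SE₁² + SE₂²) = √(0.11881809 + 0.151321) = 0.5197.
t* = 2.340, so margin of error = 2.340 × 0.5197 = 1.2161.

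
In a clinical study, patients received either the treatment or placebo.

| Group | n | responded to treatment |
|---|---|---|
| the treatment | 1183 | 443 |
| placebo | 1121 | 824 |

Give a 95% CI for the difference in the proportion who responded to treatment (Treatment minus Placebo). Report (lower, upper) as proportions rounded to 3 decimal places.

Sample proportions: 443/1183 = 0.3745, 824/1121 = 0.7351.
Each SE is √(p̂(1−p̂)/n): √(0.3745·0.6255/1183) = 0.01407 and √(0.7351·0.2649/1121) = 0.01318.
SE(p̂₁ − p̂₂) = √(SE₁² + SE₂²) = √(0.0001979649 + 0.0001737124) = 0.01928, since the two samples are independent.
At 95% confidence z* = 1.960; margin = 1.960 × 0.01928 = 0.03779.
The difference is 0.3745 − 0.7351 = -0.3606, so the interval is -0.3606 ± 0.03779 = (-0.398, -0.323).

(-0.398, -0.323)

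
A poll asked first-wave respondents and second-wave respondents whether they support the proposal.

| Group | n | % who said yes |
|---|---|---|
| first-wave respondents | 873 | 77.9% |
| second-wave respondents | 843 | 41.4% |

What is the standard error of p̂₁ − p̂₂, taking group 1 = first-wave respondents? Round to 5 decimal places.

0.02202

SE₁ = √(p̂₁(1−p̂₁)/n₁) = √(0.7790·0.2210/873) = 0.01404; SE₂ = √(0.4140·0.5860/843) = 0.01696.
Independent samples: SE of the difference = √(SE₁² + SE₂²) = √(0.0001971216 + 0.0002876416) = 0.02202.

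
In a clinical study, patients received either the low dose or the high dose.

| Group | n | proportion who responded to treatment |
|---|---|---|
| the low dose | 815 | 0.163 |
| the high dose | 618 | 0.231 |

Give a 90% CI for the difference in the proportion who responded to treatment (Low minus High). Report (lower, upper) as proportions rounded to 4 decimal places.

(-0.1031, -0.0329)

SE₁ = √(p̂₁(1−p̂₁)/n₁) = √(0.1630·0.8370/815) = 0.01294; SE₂ = √(0.2310·0.7690/618) = 0.01695.
Independent samples: SE of the difference = √(SE₁² + SE₂²) = √(0.0001674436 + 0.0002873025) = 0.02132.
z* for 90% confidence is 1.645, so the margin of error is 1.645 × 0.02132 = 0.03507.
Point estimate p̂₁ − p̂₂ = 0.1630 − 0.2310 = -0.0680.
-0.0680 ± 0.03507 → (-0.1031, -0.0329).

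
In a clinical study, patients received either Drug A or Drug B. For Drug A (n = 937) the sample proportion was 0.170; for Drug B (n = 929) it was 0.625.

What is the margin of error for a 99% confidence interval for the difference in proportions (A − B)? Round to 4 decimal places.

Each SE is √(p̂(1−p̂)/n): √(0.1700·0.8300/937) = 0.01227 and √(0.6250·0.3750/929) = 0.01588.
SE(p̂₁ − p̂₂) = √(SE₁² + SE₂²) = √(0.0001505529 + 0.0002521744) = 0.02007, since the two samples are independent.
At 99% confidence z* = 2.576; margin = 2.576 × 0.02007 = 0.05170.

0.0517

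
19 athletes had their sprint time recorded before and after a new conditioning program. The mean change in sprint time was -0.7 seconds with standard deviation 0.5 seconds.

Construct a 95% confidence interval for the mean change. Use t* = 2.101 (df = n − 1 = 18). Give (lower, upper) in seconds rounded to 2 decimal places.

This is a matched-pairs design, so SE = s_d/√n = 0.5/√19 = 0.1147.
Margin = 2.101 × 0.1147 = 0.2410; the interval is -0.7 ± 0.2410 = (-0.94, -0.46).

(-0.94, -0.46)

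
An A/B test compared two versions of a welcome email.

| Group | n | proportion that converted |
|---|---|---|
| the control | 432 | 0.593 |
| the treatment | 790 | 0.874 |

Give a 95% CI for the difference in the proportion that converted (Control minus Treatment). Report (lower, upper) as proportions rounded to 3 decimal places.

(-0.333, -0.229)

Each SE is √(p̂(1−p̂)/n): √(0.5930·0.4070/432) = 0.02364 and √(0.8740·0.1260/790) = 0.01181.
SE(p̂₁ − p̂₂) = √(SE₁² + SE₂²) = √(0.0005588496 + 0.0001394761) = 0.02643, since the two samples are independent.
At 95% confidence z* = 1.960; margin = 1.960 × 0.02643 = 0.05180.
The difference is 0.5930 − 0.8740 = -0.2810, so the interval is -0.2810 ± 0.05180 = (-0.333, -0.229).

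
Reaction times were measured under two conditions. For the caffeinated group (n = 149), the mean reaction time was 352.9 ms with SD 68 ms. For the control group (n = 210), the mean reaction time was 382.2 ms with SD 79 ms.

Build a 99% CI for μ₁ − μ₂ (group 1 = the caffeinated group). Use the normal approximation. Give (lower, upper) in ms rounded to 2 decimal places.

(-49.38, -9.22)

Standard errors of each mean: 68/√149 = 5.5708 and 79/√210 = 5.4515.
SE(x̄₁ − x̄₂) = √(5.5708² + 5.4515²) = 7.7944 for independent samples with unequal variances.
With z* = 2.576, the margin is 2.576 × 7.7944 = 20.0784.
x̄₁ − x̄₂ = 352.9 − 382.2 = -29.3000; the interval is -29.3000 ± 20.0784 = (-49.38, -9.22).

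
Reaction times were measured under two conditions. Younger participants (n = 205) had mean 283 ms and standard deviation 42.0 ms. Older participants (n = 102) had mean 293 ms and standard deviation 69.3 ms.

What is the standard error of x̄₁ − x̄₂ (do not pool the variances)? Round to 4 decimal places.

7.4624

Standard errors of each mean: 42.0/√205 = 2.9334 and 69.3/√102 = 6.8617.
SE(x̄₁ − x̄₂) = √(2.9334² + 6.8617²) = 7.4624 for independent samples with unequal variances.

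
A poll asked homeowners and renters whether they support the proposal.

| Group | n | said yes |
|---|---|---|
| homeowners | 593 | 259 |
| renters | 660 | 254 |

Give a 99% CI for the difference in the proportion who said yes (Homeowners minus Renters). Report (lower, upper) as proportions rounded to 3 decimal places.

(-0.020, 0.124)

p̂₁ = 259/593 = 0.4368 and p̂₂ = 254/660 = 0.3848.
SE₁ = √(p̂₁(1−p̂₁)/n₁) = √(0.4368·0.5632/593) = 0.02037; SE₂ = √(0.3848·0.6152/660) = 0.01894.
Independent samples: SE of the difference = √(SE₁² + SE₂²) = √(0.0004149369 + 0.0003587236) = 0.02781.
z* for 99% confidence is 2.576, so the margin of error is 2.576 × 0.02781 = 0.07164.
Point estimate p̂₁ − p̂₂ = 0.4368 − 0.3848 = 0.0520.
0.0520 ± 0.07164 → (-0.020, 0.124).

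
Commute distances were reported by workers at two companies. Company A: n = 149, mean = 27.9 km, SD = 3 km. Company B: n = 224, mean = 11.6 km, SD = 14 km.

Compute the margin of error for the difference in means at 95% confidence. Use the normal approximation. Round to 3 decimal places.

SE₁ = s₁/√n₁ = 3/√149 = 0.2458; SE₂ = 14/√224 = 0.9354.
Independent samples, unequal variances: SE_diff = √(SE₁² + SE₂²) = √(0.06041764 + 0.87497316) = 0.9672.
z* = 1.960, so margin of error = 1.960 × 0.9672 = 1.8957.

1.896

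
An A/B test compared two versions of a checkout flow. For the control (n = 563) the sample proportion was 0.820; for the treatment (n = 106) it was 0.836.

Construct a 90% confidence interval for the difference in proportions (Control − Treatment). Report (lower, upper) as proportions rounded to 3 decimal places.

SE₁ = √(p̂₁(1−p̂₁)/n₁) = √(0.8200·0.1800/563) = 0.01619; SE₂ = √(0.8360·0.1640/106) = 0.03596.
Independent samples: SE of the difference = √(SE₁² + SE₂²) = √(0.0002621161 + 0.0012931216) = 0.03944.
z* for 90% confidence is 1.645, so the margin of error is 1.645 × 0.03944 = 0.06488.
Point estimate p̂₁ − p̂₂ = 0.8200 − 0.8360 = -0.0160.
-0.0160 ± 0.06488 → (-0.081, 0.049).

(-0.081, 0.049)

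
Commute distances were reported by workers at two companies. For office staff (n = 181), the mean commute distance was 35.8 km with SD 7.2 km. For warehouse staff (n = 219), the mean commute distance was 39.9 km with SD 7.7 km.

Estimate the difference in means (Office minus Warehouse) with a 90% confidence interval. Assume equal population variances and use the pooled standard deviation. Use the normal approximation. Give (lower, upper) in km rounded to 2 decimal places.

s_p = √[((n₁−1)s₁² + (n₂−1)s₂²)/(n₁+n₂−2)] = √[(180·7.2² + 218·7.7²)/398] = 7.4780.
SE = 7.4780·√(1/181 + 1/219) = 0.7512.
With z* = 1.645, margin = 1.645 × 0.7512 = 1.2357.
x̄₁ − x̄₂ = 35.8 − 39.9 = -4.1000; interval -4.1000 ± 1.2357 = (-5.34, -2.86).

(-5.34, -2.86)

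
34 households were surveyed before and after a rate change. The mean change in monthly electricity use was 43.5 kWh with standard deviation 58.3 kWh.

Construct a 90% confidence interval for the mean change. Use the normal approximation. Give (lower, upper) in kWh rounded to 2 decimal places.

(27.05, 59.95)

This is a matched-pairs design, so SE = s_d/√n = 58.3/√34 = 9.9984.
Margin = 1.645 × 9.9984 = 16.4474; the interval is 43.5 ± 16.4474 = (27.05, 59.95).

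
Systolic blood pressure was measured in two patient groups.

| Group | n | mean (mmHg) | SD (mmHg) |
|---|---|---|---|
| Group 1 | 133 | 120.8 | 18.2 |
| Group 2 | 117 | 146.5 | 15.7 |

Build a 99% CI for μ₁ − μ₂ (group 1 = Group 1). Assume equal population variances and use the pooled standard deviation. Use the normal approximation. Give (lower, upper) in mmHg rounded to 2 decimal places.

Pooled variance s_p² = [132·18.2² + 116·15.7²] / (133+117−2) = 291.5989, so s_p = 17.0763.
SE_diff = s_p·√(1/n₁ + 1/n₂) = 17.0763·√(1/133 + 1/117) = 2.1644.
z* = 2.576; margin = 2.576 × 2.1644 = 5.5755.
Difference = 120.8 − 146.5 = -25.7000.
-25.7000 ± 5.5755 → (-31.28, -20.12).

(-31.28, -20.12)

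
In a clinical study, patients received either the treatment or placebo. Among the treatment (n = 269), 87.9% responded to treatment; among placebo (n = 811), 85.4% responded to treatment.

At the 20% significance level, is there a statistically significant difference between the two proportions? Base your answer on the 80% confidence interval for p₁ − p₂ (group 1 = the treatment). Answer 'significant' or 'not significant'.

SE₁ = √(p̂₁(1−p̂₁)/n₁) = √(0.8790·0.1210/269) = 0.01988; SE₂ = √(0.8540·0.1460/811) = 0.01240.
Independent samples: SE of the difference = √(SE₁² + SE₂²) = √(0.0003952144 + 0.00015376) = 0.02343.
z* for 80% confidence is 1.282, so the margin of error is 1.282 × 0.02343 = 0.03004.
Point estimate p̂₁ − p̂₂ = 0.8790 − 0.8540 = 0.0250.
0.0250 ± 0.03004 → (-0.00504, 0.05504).
The interval (-0.00504, 0.05504) contains 0, so the difference is not significant.

not significant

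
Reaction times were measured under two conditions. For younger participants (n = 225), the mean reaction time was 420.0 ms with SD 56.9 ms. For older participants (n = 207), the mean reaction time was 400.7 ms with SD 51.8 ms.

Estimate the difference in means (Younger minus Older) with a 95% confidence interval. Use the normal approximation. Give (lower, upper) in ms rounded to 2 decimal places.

SE₁ = s₁/√n₁ = 56.9/√225 = 3.7933; SE₂ = 51.8/√207 = 3.6003.
Independent samples, unequal variances: SE_diff = √(SE₁² + SE₂²) = √(14.38912489 + 12.96216009) = 5.2298.
z* = 1.960, so margin of error = 1.960 × 5.2298 = 10.2504.
Difference in means = 420.0 − 400.7 = 19.3000.
19.3000 ± 10.2504 → (9.05, 29.55).

(9.05, 29.55)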